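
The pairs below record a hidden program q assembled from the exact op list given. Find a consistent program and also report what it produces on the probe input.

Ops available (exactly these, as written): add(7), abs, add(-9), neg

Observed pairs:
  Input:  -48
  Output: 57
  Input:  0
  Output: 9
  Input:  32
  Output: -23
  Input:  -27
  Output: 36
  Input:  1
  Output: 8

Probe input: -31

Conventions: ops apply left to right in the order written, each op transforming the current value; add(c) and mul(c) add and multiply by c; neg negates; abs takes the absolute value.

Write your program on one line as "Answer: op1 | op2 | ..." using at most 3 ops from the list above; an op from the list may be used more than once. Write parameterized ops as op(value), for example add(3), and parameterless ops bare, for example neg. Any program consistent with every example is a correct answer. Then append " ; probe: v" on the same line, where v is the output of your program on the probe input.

add(-9) | neg ; probe: 40

Check, running the answer program on each example:
  -48 -> -57 -> 57
  0 -> -9 -> 9
  32 -> 23 -> -23
  -27 -> -36 -> 36
  1 -> -8 -> 8
  probe: -31 -> -40 -> 40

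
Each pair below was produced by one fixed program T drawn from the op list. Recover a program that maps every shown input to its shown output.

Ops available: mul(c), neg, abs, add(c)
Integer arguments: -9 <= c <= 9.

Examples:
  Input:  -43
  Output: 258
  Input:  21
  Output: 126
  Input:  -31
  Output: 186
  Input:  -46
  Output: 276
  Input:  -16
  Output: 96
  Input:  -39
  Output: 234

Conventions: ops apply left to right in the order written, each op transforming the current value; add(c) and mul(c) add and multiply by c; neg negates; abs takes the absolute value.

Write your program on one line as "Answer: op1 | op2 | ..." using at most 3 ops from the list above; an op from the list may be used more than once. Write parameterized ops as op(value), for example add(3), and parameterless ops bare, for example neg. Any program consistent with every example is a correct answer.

mul(-6) | abs

Check, running the answer program on each example:
  -43 -> 258 -> 258
  21 -> -126 -> 126
  -31 -> 186 -> 186
  -46 -> 276 -> 276
  -16 -> 96 -> 96
  -39 -> 234 -> 234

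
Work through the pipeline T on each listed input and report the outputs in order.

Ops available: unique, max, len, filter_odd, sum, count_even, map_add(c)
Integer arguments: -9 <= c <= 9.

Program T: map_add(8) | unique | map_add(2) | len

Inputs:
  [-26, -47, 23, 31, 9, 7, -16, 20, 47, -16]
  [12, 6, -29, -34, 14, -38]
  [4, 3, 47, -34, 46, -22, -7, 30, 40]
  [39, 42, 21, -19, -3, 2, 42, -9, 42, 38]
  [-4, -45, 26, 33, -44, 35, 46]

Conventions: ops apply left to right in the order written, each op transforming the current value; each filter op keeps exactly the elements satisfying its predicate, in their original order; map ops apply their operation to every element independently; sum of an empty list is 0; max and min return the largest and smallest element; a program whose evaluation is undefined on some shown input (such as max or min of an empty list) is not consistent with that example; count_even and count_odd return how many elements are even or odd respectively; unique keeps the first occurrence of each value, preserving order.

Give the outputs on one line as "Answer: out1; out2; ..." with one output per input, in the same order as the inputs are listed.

9; 6; 9; 8; 7

Execution, op by op:
  [-26, -47, 23, 31, 9, 7, -16, 20, 47, -16] -> [-18, -39, 31, 39, 17, 15, -8, 28, 55, -8] -> [-18, -39, 31, 39, 17, 15, -8, 28, 55] -> [-16, -37, 33, 41, 19, 17, -6, 30, 57] -> 9
  [12, 6, -29, -34, 14, -38] -> [20, 14, -21, -26, 22, -30] -> [20, 14, -21, -26, 22, -30] -> [22, 16, -19, -24, 24, -28] -> 6
  [4, 3, 47, -34, 46, -22, -7, 30, 40] -> [12, 11, 55, -26, 54, -14, 1, 38, 48] -> [12, 11, 55, -26, 54, -14, 1, 38, 48] -> [14, 13, 57, -24, 56, -12, 3, 40, 50] -> 9
  [39, 42, 21, -19, -3, 2, 42, -9, 42, 38] -> [47, 50, 29, -11, 5, 10, 50, -1, 50, 46] -> [47, 50, 29, -11, 5, 10, -1, 46] -> [49, 52, 31, -9, 7, 12, 1, 48] -> 8
  [-4, -45, 26, 33, -44, 35, 46] -> [4, -37, 34, 41, -36, 43, 54] -> [4, -37, 34, 41, -36, 43, 54] -> [6, -35, 36, 43, -34, 45, 56] -> 7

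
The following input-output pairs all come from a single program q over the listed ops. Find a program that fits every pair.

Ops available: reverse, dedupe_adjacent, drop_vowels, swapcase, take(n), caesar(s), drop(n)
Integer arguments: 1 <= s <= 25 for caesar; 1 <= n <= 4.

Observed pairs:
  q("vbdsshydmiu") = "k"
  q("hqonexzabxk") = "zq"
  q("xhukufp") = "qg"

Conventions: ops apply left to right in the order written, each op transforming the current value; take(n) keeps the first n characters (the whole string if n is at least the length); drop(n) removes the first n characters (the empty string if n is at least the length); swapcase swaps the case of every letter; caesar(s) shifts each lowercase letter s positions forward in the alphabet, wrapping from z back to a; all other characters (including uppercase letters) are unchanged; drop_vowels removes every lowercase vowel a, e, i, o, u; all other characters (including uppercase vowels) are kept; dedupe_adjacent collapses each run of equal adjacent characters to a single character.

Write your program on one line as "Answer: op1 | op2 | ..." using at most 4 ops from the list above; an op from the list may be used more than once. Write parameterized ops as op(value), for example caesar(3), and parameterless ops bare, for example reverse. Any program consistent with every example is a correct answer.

caesar(9) | take(2) | drop_vowels | reverse

Check, running the answer program on each example:
  "vbdsshydmiu" -> "ekmbbqhmvrd" -> "ek" -> "k" -> "k"
  "hqonexzabxk" -> "qzxwngijkgt" -> "qz" -> "qz" -> "zq"
  "xhukufp" -> "gqdtdoy" -> "gq" -> "gq" -> "qg"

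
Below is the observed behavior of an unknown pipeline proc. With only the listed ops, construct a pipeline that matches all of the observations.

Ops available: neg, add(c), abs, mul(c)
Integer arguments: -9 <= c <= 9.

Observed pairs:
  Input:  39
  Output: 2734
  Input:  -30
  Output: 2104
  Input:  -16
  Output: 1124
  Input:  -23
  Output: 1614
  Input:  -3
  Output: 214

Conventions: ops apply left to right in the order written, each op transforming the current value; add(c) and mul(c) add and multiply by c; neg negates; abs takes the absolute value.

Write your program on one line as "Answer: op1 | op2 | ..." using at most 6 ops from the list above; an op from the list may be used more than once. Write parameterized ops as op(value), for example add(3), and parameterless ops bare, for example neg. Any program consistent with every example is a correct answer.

abs | mul(5) | mul(-7) | mul(-2) | add(4)

Check, running the answer program on each example:
  39 -> 39 -> 195 -> -1365 -> 2730 -> 2734
  -30 -> 30 -> 150 -> -1050 -> 2100 -> 2104
  -16 -> 16 -> 80 -> -560 -> 1120 -> 1124
  -23 -> 23 -> 115 -> -805 -> 1610 -> 1614
  -3 -> 3 -> 15 -> -105 -> 210 -> 214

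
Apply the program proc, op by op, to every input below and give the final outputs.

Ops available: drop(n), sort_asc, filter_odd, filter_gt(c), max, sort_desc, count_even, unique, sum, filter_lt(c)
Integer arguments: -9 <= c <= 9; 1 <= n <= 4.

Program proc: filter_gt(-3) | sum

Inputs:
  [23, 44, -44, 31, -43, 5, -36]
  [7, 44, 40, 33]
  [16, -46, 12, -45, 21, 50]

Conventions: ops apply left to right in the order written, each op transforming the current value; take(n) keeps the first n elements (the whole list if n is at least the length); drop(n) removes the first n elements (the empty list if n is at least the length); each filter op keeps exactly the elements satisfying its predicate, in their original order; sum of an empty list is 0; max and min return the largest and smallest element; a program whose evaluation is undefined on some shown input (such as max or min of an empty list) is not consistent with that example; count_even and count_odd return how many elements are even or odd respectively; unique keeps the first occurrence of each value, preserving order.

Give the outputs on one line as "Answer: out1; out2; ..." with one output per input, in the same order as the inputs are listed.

Execution, op by op:
  [23, 44, -44, 31, -43, 5, -36] -> [23, 44, 31, 5] -> 103
  [7, 44, 40, 33] -> [7, 44, 40, 33] -> 124
  [16, -46, 12, -45, 21, 50] -> [16, 12, 21, 50] -> 99

103; 124; 99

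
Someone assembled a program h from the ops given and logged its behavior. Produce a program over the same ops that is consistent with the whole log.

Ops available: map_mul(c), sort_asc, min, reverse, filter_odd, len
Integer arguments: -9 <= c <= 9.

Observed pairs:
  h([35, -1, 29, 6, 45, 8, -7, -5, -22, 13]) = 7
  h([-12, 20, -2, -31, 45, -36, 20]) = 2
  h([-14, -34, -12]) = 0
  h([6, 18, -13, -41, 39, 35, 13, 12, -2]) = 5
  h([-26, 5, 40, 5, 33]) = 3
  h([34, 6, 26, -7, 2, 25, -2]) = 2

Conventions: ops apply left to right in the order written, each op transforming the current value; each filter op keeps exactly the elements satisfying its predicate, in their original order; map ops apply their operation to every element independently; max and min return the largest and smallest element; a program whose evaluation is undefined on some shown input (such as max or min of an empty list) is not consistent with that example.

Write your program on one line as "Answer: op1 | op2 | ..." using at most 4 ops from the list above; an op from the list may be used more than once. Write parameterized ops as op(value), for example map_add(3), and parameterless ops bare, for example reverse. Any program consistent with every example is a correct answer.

filter_odd | map_mul(3) | len

Check, running the answer program on each example:
  [35, -1, 29, 6, 45, 8, -7, -5, -22, 13] -> [35, -1, 29, 45, -7, -5, 13] -> [105, -3, 87, 135, -21, -15, 39] -> 7
  [-12, 20, -2, -31, 45, -36, 20] -> [-31, 45] -> [-93, 135] -> 2
  [-14, -34, -12] -> [] -> [] -> 0
  [6, 18, -13, -41, 39, 35, 13, 12, -2] -> [-13, -41, 39, 35, 13] -> [-39, -123, 117, 105, 39] -> 5
  [-26, 5, 40, 5, 33] -> [5, 5, 33] -> [15, 15, 99] -> 3
  [34, 6, 26, -7, 2, 25, -2] -> [-7, 25] -> [-21, 75] -> 2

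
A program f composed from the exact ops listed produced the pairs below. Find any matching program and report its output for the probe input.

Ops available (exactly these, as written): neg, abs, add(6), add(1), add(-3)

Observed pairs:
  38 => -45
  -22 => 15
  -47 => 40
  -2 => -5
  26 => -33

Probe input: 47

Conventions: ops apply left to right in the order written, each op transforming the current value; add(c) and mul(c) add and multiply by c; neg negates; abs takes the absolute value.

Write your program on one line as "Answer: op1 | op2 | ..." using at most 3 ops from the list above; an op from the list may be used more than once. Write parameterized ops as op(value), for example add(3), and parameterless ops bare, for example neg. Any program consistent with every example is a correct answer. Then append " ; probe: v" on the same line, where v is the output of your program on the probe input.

add(6) | add(1) | neg ; probe: -54

Check, running the answer program on each example:
  38 -> 44 -> 45 -> -45
  -22 -> -16 -> -15 -> 15
  -47 -> -41 -> -40 -> 40
  -2 -> 4 -> 5 -> -5
  26 -> 32 -> 33 -> -33
  probe: 47 -> 53 -> 54 -> -54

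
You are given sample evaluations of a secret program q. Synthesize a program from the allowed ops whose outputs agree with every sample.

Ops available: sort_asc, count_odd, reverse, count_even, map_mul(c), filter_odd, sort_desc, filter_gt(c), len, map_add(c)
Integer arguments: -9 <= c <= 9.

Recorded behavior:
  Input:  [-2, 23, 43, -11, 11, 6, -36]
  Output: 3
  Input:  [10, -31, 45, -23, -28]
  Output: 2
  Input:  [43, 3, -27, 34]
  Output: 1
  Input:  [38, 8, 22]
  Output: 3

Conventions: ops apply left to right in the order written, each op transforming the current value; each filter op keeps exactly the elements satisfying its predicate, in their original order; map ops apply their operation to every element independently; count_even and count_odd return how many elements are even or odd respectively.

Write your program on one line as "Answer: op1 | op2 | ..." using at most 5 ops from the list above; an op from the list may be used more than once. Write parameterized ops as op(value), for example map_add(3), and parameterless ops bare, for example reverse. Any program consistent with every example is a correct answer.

sort_desc | map_add(3) | sort_asc | filter_odd | count_odd

Check, running the answer program on each example:
  [-2, 23, 43, -11, 11, 6, -36] -> [43, 23, 11, 6, -2, -11, -36] -> [46, 26, 14, 9, 1, -8, -33] -> [-33, -8, 1, 9, 14, 26, 46] -> [-33, 1, 9] -> 3
  [10, -31, 45, -23, -28] -> [45, 10, -23, -28, -31] -> [48, 13, -20, -25, -28] -> [-28, -25, -20, 13, 48] -> [-25, 13] -> 2
  [43, 3, -27, 34] -> [43, 34, 3, -27] -> [46, 37, 6, -24] -> [-24, 6, 37, 46] -> [37] -> 1
  [38, 8, 22] -> [38, 22, 8] -> [41, 25, 11] -> [11, 25, 41] -> [11, 25, 41] -> 3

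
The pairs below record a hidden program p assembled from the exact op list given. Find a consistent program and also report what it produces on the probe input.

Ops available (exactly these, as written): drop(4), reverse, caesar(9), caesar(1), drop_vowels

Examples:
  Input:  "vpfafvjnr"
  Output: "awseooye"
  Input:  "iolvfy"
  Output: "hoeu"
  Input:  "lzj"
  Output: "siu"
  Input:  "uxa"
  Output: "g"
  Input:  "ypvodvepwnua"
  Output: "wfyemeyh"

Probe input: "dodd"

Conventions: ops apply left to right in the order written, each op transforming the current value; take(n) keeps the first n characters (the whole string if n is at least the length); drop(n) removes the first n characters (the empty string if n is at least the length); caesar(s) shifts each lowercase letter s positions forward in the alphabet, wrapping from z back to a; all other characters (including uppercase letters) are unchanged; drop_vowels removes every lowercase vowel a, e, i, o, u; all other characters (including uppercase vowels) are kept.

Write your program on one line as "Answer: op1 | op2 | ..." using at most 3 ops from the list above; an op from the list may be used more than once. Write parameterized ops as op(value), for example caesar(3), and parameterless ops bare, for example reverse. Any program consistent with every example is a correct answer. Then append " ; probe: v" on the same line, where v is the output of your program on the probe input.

drop_vowels | reverse | caesar(9) ; probe: "mmm"

Check, running the answer program on each example:
  "vpfafvjnr" -> "vpffvjnr" -> "rnjvffpv" -> "awseooye"
  "iolvfy" -> "lvfy" -> "yfvl" -> "hoeu"
  "lzj" -> "lzj" -> "jzl" -> "siu"
  "uxa" -> "x" -> "x" -> "g"
  "ypvodvepwnua" -> "ypvdvpwn" -> "nwpvdvpy" -> "wfyemeyh"
  probe: "dodd" -> "ddd" -> "ddd" -> "mmm"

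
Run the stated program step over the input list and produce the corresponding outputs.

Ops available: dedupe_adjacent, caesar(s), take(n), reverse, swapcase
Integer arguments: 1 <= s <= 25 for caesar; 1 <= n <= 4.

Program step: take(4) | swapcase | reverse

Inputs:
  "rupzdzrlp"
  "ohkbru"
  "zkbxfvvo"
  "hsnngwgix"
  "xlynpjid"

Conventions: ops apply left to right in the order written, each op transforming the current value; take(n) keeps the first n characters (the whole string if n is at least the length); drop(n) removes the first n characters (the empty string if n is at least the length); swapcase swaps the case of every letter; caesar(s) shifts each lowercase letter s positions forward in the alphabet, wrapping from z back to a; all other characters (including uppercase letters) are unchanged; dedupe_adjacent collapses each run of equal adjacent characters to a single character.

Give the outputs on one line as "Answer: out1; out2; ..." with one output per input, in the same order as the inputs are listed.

"ZPUR"; "BKHO"; "XBKZ"; "NNSH"; "NYLX"

Execution, op by op:
  "rupzdzrlp" -> "rupz" -> "RUPZ" -> "ZPUR"
  "ohkbru" -> "ohkb" -> "OHKB" -> "BKHO"
  "zkbxfvvo" -> "zkbx" -> "ZKBX" -> "XBKZ"
  "hsnngwgix" -> "hsnn" -> "HSNN" -> "NNSH"
  "xlynpjid" -> "xlyn" -> "XLYN" -> "NYLX"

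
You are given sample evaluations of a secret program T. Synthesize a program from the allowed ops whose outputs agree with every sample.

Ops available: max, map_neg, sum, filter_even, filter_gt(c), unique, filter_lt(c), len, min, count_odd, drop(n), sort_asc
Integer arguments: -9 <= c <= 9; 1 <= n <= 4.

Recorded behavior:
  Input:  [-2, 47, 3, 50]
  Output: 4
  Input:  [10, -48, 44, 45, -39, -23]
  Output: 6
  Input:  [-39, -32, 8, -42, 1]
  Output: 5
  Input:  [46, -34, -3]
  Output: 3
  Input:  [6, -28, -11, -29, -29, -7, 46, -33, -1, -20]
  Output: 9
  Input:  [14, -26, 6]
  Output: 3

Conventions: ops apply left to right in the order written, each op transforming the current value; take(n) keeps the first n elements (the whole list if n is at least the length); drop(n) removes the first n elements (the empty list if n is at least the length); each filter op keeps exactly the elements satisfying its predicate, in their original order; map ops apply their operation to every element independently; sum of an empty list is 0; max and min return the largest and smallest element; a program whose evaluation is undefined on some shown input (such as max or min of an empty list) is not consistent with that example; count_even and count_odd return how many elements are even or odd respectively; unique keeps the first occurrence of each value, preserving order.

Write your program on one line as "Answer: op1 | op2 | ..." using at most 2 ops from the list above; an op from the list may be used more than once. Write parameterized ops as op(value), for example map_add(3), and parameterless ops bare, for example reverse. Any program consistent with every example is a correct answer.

unique | len

Check, running the answer program on each example:
  [-2, 47, 3, 50] -> [-2, 47, 3, 50] -> 4
  [10, -48, 44, 45, -39, -23] -> [10, -48, 44, 45, -39, -23] -> 6
  [-39, -32, 8, -42, 1] -> [-39, -32, 8, -42, 1] -> 5
  [46, -34, -3] -> [46, -34, -3] -> 3
  [6, -28, -11, -29, -29, -7, 46, -33, -1, -20] -> [6, -28, -11, -29, -7, 46, -33, -1, -20] -> 9
  [14, -26, 6] -> [14, -26, 6] -> 3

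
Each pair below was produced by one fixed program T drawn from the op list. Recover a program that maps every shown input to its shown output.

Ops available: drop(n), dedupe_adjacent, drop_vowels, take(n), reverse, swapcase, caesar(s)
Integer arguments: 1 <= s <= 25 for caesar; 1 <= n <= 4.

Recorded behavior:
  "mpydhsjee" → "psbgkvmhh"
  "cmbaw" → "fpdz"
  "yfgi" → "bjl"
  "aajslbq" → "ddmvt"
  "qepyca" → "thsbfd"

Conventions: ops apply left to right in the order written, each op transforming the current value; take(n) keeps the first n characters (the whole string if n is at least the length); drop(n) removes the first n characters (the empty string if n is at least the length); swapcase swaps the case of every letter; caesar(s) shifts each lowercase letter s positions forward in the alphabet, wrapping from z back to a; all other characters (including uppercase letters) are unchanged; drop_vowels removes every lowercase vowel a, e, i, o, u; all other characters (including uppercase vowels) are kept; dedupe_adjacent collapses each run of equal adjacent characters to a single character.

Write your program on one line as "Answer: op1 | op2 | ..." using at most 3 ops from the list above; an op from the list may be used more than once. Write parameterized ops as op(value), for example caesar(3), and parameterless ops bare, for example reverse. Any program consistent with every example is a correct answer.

caesar(3) | drop_vowels

Check, running the answer program on each example:
  "mpydhsjee" -> "psbgkvmhh" -> "psbgkvmhh"
  "cmbaw" -> "fpedz" -> "fpdz"
  "yfgi" -> "bijl" -> "bjl"
  "aajslbq" -> "ddmvoet" -> "ddmvt"
  "qepyca" -> "thsbfd" -> "thsbfd"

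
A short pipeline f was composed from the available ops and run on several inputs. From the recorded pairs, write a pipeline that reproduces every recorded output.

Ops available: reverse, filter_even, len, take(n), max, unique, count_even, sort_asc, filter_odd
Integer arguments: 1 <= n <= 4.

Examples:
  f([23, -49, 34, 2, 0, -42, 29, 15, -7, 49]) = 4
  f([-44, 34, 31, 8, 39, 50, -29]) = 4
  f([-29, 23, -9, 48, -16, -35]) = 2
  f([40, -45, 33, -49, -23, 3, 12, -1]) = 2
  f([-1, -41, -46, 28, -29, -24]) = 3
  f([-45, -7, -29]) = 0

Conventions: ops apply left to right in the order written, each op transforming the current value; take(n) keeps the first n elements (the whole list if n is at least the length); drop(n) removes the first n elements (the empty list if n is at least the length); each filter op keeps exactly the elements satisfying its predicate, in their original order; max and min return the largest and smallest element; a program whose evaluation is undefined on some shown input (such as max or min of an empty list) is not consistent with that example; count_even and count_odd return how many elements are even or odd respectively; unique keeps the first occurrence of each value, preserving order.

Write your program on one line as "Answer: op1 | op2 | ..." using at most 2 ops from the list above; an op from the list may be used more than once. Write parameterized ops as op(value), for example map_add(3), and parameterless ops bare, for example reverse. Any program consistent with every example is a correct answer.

filter_even | len

Check, running the answer program on each example:
  [23, -49, 34, 2, 0, -42, 29, 15, -7, 49] -> [34, 2, 0, -42] -> 4
  [-44, 34, 31, 8, 39, 50, -29] -> [-44, 34, 8, 50] -> 4
  [-29, 23, -9, 48, -16, -35] -> [48, -16] -> 2
  [40, -45, 33, -49, -23, 3, 12, -1] -> [40, 12] -> 2
  [-1, -41, -46, 28, -29, -24] -> [-46, 28, -24] -> 3
  [-45, -7, -29] -> [] -> 0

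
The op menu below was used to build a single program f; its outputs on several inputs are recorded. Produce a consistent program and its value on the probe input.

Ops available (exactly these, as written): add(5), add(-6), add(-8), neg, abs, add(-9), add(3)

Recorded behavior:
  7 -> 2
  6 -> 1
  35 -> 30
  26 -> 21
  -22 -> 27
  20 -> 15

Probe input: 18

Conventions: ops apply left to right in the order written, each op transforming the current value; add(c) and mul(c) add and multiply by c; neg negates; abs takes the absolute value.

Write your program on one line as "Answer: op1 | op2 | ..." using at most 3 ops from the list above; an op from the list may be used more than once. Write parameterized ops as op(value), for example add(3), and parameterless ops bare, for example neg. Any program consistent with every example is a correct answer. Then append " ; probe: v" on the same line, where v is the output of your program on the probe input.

neg | add(5) | abs ; probe: 13

Check, running the answer program on each example:
  7 -> -7 -> -2 -> 2
  6 -> -6 -> -1 -> 1
  35 -> -35 -> -30 -> 30
  26 -> -26 -> -21 -> 21
  -22 -> 22 -> 27 -> 27
  20 -> -20 -> -15 -> 15
  probe: 18 -> -18 -> -13 -> 13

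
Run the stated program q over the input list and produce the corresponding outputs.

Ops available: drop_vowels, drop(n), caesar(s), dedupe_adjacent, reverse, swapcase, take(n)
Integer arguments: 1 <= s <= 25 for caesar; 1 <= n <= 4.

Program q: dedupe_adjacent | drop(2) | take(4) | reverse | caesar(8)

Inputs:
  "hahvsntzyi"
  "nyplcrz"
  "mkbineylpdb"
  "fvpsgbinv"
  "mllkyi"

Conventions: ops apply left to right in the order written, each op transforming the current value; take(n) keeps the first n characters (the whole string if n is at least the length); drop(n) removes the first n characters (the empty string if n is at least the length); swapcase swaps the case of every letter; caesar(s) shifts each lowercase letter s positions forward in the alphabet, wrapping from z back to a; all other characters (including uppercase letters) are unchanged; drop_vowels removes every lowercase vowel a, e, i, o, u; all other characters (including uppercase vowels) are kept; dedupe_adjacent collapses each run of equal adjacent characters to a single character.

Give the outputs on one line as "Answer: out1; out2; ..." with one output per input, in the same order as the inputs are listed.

"vadp"; "zktx"; "mvqj"; "joax"; "qgs"

Execution, op by op:
  "hahvsntzyi" -> "hahvsntzyi" -> "hvsntzyi" -> "hvsn" -> "nsvh" -> "vadp"
  "nyplcrz" -> "nyplcrz" -> "plcrz" -> "plcr" -> "rclp" -> "zktx"
  "mkbineylpdb" -> "mkbineylpdb" -> "bineylpdb" -> "bine" -> "enib" -> "mvqj"
  "fvpsgbinv" -> "fvpsgbinv" -> "psgbinv" -> "psgb" -> "bgsp" -> "joax"
  "mllkyi" -> "mlkyi" -> "kyi" -> "kyi" -> "iyk" -> "qgs"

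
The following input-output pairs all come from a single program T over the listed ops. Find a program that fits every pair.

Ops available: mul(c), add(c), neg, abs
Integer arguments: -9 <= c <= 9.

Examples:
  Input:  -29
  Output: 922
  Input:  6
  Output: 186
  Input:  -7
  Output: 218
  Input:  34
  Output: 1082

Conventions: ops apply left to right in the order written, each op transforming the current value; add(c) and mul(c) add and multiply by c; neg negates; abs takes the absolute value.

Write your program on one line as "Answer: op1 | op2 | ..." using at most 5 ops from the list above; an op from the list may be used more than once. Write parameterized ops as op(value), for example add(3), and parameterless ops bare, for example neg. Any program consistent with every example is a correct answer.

mul(8) | mul(-4) | abs | add(-6)

Check, running the answer program on each example:
  -29 -> -232 -> 928 -> 928 -> 922
  6 -> 48 -> -192 -> 192 -> 186
  -7 -> -56 -> 224 -> 224 -> 218
  34 -> 272 -> -1088 -> 1088 -> 1082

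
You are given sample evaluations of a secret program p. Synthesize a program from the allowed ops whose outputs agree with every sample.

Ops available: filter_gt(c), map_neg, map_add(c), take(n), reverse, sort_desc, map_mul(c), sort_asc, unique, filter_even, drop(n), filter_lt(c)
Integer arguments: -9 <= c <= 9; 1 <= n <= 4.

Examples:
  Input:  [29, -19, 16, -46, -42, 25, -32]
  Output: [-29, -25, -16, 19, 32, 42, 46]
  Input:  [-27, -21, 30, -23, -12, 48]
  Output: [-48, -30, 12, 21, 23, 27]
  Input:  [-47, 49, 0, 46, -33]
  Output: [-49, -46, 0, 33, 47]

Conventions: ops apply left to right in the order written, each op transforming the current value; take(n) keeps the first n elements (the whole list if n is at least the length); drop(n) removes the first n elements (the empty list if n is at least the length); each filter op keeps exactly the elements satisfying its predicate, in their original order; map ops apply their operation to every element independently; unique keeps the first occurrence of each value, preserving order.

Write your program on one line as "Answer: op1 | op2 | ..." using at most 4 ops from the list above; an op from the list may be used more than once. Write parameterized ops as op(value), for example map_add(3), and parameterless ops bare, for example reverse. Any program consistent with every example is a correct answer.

reverse | sort_asc | map_neg | sort_asc

Check, running the answer program on each example:
  [29, -19, 16, -46, -42, 25, -32] -> [-32, 25, -42, -46, 16, -19, 29] -> [-46, -42, -32, -19, 16, 25, 29] -> [46, 42, 32, 19, -16, -25, -29] -> [-29, -25, -16, 19, 32, 42, 46]
  [-27, -21, 30, -23, -12, 48] -> [48, -12, -23, 30, -21, -27] -> [-27, -23, -21, -12, 30, 48] -> [27, 23, 21, 12, -30, -48] -> [-48, -30, 12, 21, 23, 27]
  [-47, 49, 0, 46, -33] -> [-33, 46, 0, 49, -47] -> [-47, -33, 0, 46, 49] -> [47, 33, 0, -46, -49] -> [-49, -46, 0, 33, 47]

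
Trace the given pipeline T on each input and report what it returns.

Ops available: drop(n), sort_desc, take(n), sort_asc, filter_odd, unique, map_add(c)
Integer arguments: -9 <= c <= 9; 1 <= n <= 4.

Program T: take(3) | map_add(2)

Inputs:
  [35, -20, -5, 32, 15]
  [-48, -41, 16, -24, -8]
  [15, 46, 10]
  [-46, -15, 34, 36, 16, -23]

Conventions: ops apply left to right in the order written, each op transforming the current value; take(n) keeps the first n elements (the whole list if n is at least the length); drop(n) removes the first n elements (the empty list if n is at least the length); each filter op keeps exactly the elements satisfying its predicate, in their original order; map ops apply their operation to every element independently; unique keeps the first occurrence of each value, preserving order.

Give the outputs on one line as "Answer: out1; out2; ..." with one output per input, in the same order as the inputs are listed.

Execution, op by op:
  [35, -20, -5, 32, 15] -> [35, -20, -5] -> [37, -18, -3]
  [-48, -41, 16, -24, -8] -> [-48, -41, 16] -> [-46, -39, 18]
  [15, 46, 10] -> [15, 46, 10] -> [17, 48, 12]
  [-46, -15, 34, 36, 16, -23] -> [-46, -15, 34] -> [-44, -13, 36]

[37, -18, -3]; [-46, -39, 18]; [17, 48, 12]; [-44, -13, 36]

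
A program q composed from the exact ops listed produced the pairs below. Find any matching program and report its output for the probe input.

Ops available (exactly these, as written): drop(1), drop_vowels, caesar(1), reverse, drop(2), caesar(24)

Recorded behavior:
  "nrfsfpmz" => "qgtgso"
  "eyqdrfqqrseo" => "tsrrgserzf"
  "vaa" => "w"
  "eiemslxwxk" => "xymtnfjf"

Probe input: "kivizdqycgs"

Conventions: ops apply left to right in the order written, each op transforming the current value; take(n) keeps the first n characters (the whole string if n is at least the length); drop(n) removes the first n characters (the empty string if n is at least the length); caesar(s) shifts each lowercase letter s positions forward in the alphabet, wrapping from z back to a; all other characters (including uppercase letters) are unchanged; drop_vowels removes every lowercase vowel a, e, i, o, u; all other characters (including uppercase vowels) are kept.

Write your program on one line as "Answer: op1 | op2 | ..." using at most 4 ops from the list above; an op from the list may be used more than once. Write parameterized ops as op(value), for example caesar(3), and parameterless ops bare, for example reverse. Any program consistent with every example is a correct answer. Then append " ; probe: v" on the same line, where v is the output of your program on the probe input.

reverse | drop(2) | caesar(1) ; probe: "dzreajwjl"

Check, running the answer program on each example:
  "nrfsfpmz" -> "zmpfsfrn" -> "pfsfrn" -> "qgtgso"
  "eyqdrfqqrseo" -> "oesrqqfrdqye" -> "srqqfrdqye" -> "tsrrgserzf"
  "vaa" -> "aav" -> "v" -> "w"
  "eiemslxwxk" -> "kxwxlsmeie" -> "wxlsmeie" -> "xymtnfjf"
  probe: "kivizdqycgs" -> "sgcyqdzivik" -> "cyqdzivik" -> "dzreajwjl"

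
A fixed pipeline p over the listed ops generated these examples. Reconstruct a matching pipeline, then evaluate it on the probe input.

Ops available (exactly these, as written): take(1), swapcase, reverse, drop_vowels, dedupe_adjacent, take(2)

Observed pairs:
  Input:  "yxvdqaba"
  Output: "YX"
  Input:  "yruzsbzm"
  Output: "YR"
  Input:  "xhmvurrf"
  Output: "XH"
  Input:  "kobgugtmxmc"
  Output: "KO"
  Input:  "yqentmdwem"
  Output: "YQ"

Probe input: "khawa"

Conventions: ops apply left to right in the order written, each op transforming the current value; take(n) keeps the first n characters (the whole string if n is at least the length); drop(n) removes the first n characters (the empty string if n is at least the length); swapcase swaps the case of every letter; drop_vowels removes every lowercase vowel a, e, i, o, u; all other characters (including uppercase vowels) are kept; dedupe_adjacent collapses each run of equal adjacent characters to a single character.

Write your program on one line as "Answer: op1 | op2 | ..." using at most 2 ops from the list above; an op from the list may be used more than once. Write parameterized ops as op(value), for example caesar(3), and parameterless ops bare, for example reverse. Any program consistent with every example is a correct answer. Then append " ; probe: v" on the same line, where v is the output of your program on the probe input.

take(2) | swapcase ; probe: "KH"

Check, running the answer program on each example:
  "yxvdqaba" -> "yx" -> "YX"
  "yruzsbzm" -> "yr" -> "YR"
  "xhmvurrf" -> "xh" -> "XH"
  "kobgugtmxmc" -> "ko" -> "KO"
  "yqentmdwem" -> "yq" -> "YQ"
  probe: "khawa" -> "kh" -> "KH"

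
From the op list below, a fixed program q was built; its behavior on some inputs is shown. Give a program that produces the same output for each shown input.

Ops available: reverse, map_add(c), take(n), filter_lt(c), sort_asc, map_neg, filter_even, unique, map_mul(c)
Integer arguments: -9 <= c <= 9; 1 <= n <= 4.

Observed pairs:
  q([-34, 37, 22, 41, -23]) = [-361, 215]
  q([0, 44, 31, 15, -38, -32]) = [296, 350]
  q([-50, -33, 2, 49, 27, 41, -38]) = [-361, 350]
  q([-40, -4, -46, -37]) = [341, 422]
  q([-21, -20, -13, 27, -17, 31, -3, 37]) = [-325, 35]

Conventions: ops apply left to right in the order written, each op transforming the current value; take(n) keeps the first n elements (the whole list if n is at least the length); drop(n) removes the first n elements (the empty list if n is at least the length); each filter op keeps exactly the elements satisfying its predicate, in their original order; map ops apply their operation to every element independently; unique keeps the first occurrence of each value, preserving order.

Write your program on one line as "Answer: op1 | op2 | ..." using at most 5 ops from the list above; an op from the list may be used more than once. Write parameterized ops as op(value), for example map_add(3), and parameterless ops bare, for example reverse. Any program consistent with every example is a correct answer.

map_mul(-9) | reverse | take(2) | sort_asc | map_add(8)

Check, running the answer program on each example:
  [-34, 37, 22, 41, -23] -> [306, -333, -198, -369, 207] -> [207, -369, -198, -333, 306] -> [207, -369] -> [-369, 207] -> [-361, 215]
  [0, 44, 31, 15, -38, -32] -> [0, -396, -279, -135, 342, 288] -> [288, 342, -135, -279, -396, 0] -> [288, 342] -> [288, 342] -> [296, 350]
  [-50, -33, 2, 49, 27, 41, -38] -> [450, 297, -18, -441, -243, -369, 342] -> [342, -369, -243, -441, -18, 297, 450] -> [342, -369] -> [-369, 342] -> [-361, 350]
  [-40, -4, -46, -37] -> [360, 36, 414, 333] -> [333, 414, 36, 360] -> [333, 414] -> [333, 414] -> [341, 422]
  [-21, -20, -13, 27, -17, 31, -3, 37] -> [189, 180, 117, -243, 153, -279, 27, -333] -> [-333, 27, -279, 153, -243, 117, 180, 189] -> [-333, 27] -> [-333, 27] -> [-325, 35]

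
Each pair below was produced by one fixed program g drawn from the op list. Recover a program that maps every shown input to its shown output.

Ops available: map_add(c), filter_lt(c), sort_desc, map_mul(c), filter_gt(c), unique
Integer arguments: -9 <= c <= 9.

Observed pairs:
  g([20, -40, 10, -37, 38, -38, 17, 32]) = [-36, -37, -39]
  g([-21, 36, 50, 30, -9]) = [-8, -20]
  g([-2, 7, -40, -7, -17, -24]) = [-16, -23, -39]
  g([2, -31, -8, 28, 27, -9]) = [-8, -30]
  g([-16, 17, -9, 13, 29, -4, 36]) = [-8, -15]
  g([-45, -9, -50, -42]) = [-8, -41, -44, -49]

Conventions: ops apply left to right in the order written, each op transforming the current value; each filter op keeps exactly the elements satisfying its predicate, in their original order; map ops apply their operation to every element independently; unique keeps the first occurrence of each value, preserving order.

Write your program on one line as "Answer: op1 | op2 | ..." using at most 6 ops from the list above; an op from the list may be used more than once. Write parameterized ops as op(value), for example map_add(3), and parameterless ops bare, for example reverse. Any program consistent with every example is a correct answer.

map_add(1) | filter_lt(0) | filter_lt(-2) | sort_desc | filter_lt(-7)

Check, running the answer program on each example:
  [20, -40, 10, -37, 38, -38, 17, 32] -> [21, -39, 11, -36, 39, -37, 18, 33] -> [-39, -36, -37] -> [-39, -36, -37] -> [-36, -37, -39] -> [-36, -37, -39]
  [-21, 36, 50, 30, -9] -> [-20, 37, 51, 31, -8] -> [-20, -8] -> [-20, -8] -> [-8, -20] -> [-8, -20]
  [-2, 7, -40, -7, -17, -24] -> [-1, 8, -39, -6, -16, -23] -> [-1, -39, -6, -16, -23] -> [-39, -6, -16, -23] -> [-6, -16, -23, -39] -> [-16, -23, -39]
  [2, -31, -8, 28, 27, -9] -> [3, -30, -7, 29, 28, -8] -> [-30, -7, -8] -> [-30, -7, -8] -> [-7, -8, -30] -> [-8, -30]
  [-16, 17, -9, 13, 29, -4, 36] -> [-15, 18, -8, 14, 30, -3, 37] -> [-15, -8, -3] -> [-15, -8, -3] -> [-3, -8, -15] -> [-8, -15]
  [-45, -9, -50, -42] -> [-44, -8, -49, -41] -> [-44, -8, -49, -41] -> [-44, -8, -49, -41] -> [-8, -41, -44, -49] -> [-8, -41, -44, -49]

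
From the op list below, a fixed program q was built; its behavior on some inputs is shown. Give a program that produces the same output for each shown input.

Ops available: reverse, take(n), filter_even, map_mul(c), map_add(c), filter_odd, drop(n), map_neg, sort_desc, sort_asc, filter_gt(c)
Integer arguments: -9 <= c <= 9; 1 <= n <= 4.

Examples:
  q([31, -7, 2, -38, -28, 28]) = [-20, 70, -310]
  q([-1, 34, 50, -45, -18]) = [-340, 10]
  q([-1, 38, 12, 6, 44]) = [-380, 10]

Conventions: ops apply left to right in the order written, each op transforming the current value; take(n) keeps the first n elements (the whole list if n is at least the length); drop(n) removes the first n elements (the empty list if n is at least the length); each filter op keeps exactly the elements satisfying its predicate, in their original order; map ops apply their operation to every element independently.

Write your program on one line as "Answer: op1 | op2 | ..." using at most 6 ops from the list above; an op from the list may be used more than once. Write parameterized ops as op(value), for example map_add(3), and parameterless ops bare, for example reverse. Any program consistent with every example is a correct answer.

map_neg | map_mul(2) | map_mul(5) | reverse | drop(3)

Check, running the answer program on each example:
  [31, -7, 2, -38, -28, 28] -> [-31, 7, -2, 38, 28, -28] -> [-62, 14, -4, 76, 56, -56] -> [-310, 70, -20, 380, 280, -280] -> [-280, 280, 380, -20, 70, -310] -> [-20, 70, -310]
  [-1, 34, 50, -45, -18] -> [1, -34, -50, 45, 18] -> [2, -68, -100, 90, 36] -> [10, -340, -500, 450, 180] -> [180, 450, -500, -340, 10] -> [-340, 10]
  [-1, 38, 12, 6, 44] -> [1, -38, -12, -6, -44] -> [2, -76, -24, -12, -88] -> [10, -380, -120, -60, -440] -> [-440, -60, -120, -380, 10] -> [-380, 10]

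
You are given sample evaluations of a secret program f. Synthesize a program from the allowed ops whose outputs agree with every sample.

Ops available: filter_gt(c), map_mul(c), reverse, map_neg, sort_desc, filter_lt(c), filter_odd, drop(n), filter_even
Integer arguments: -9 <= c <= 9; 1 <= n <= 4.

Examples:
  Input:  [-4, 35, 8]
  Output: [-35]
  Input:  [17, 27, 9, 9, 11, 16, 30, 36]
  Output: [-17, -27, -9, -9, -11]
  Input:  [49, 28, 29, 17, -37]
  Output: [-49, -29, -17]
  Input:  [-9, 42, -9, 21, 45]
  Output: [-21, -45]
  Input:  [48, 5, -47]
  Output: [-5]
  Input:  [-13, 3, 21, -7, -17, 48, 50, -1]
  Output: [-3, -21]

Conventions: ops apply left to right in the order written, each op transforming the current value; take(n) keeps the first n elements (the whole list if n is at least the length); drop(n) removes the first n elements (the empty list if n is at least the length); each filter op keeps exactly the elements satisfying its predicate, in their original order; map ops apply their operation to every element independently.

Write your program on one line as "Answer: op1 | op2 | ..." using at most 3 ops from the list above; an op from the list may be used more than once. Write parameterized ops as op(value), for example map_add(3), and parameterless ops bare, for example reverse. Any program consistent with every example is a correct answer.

map_neg | filter_lt(-1) | filter_odd

Check, running the answer program on each example:
  [-4, 35, 8] -> [4, -35, -8] -> [-35, -8] -> [-35]
  [17, 27, 9, 9, 11, 16, 30, 36] -> [-17, -27, -9, -9, -11, -16, -30, -36] -> [-17, -27, -9, -9, -11, -16, -30, -36] -> [-17, -27, -9, -9, -11]
  [49, 28, 29, 17, -37] -> [-49, -28, -29, -17, 37] -> [-49, -28, -29, -17] -> [-49, -29, -17]
  [-9, 42, -9, 21, 45] -> [9, -42, 9, -21, -45] -> [-42, -21, -45] -> [-21, -45]
  [48, 5, -47] -> [-48, -5, 47] -> [-48, -5] -> [-5]
  [-13, 3, 21, -7, -17, 48, 50, -1] -> [13, -3, -21, 7, 17, -48, -50, 1] -> [-3, -21, -48, -50] -> [-3, -21]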